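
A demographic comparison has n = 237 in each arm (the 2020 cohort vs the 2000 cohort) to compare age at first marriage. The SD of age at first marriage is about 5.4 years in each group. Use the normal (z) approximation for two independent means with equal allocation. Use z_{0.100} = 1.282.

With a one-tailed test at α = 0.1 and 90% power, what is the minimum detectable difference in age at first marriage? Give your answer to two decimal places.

Minimum detectable difference ≈ 1.27 years

δ = (z_α + z_β) · √((σ₁²+σ₂²)/n)
  = (1.282 + 1.282) · √(58.32/237)
  = 2.564 · √0.24608
  = 2.564 · 0.4961
  = 1.2719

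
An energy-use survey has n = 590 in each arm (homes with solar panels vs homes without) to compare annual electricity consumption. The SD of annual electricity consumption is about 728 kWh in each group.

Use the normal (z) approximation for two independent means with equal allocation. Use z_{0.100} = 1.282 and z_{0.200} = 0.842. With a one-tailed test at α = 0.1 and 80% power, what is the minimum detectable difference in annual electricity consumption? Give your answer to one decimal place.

Minimum detectable difference ≈ 90.0 kWh

δ = (z_α + z_β) · √((σ₁²+σ₂²)/n)
  = (1.282 + 0.842) · √(1059968/590)
  = 2.124 · √1796.6
  = 2.124 · 42.3858
  = 90.0274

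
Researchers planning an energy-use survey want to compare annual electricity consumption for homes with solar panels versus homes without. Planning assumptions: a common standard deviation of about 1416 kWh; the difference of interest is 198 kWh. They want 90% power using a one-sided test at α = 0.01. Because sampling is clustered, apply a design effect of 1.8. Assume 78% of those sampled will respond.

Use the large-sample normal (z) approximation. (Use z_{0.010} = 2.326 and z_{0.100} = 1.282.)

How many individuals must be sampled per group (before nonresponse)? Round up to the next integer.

n = 3073 per group

n = (z_α + z_β)² · (σ₁² + σ₂²) / δ²
  = (2.326 + 1.282)² · (2·1416² = 4010112) / 198²
  = 13.0177 · 4010112 / 39204
  = 1331.56
Design effect: 1.8 × 1331.56 = 2396.80.
Adjust for 78% response: 2396.80 / 0.78 = 3072.82.
Round up → n = 3073 per group.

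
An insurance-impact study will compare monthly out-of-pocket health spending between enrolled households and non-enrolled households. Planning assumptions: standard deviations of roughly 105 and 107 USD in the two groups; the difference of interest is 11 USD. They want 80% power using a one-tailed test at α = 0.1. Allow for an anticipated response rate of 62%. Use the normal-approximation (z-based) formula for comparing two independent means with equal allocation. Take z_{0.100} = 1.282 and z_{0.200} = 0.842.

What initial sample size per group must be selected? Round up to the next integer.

n = 1352 per group

n = (z_α + z_β)² · (σ₁² + σ₂²) / δ²
  = (1.282 + 0.842)² · (105² + 107² = 22474) / 11²
  = 4.5114 · 22474 / 121
  = 837.92
Adjust for 62% response: 837.92 / 0.62 = 1351.49.
Round up → n = 1352 per group.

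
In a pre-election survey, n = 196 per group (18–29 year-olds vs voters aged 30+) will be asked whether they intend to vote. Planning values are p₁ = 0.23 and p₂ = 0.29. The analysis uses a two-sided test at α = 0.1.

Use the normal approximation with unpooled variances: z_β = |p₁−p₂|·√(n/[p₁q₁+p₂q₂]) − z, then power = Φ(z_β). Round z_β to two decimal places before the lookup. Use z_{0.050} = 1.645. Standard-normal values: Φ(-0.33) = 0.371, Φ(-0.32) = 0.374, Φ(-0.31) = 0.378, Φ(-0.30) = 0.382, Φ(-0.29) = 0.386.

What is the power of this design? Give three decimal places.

Power ≈ 0.386

z_β = |p₁−p₂|·√(n/[p₁q₁+p₂q₂]) − z_{α/2}
    = 0.06 · √(196/0.3830) − 1.645
    = 0.06 · 22.6219 − 1.645
    = 1.3573 − 1.645 = -0.2877 → -0.29
Power = Φ(-0.29) = 0.386.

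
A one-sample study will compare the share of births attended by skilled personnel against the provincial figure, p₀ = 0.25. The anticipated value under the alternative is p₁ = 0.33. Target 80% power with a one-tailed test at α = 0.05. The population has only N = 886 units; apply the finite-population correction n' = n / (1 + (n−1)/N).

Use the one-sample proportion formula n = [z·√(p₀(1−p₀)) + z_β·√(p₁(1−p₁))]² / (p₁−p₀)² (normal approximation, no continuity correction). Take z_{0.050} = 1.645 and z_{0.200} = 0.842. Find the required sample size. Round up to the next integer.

n = 158

n = [z_α·√(p₀q₀) + z_β·√(p₁q₁)]² / (p₁ − p₀)²
  = [1.645·√(0.25·0.75) + 0.842·√(0.33·0.67)]² / (0.08)²
  = [1.645·0.4330 + 0.842·0.4702]² / 0.0064
  = [1.1082]² / 0.0064
  = 191.90
Finite-population correction (N = 886): 191.90 / (1 + (191.90 − 1)/886) = 157.88.
Round up → n = 158.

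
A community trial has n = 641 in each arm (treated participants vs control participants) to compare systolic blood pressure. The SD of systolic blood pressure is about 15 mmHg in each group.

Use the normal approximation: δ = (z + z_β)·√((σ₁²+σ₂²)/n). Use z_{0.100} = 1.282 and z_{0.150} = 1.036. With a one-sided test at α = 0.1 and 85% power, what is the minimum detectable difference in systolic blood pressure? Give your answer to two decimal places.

δ = (z_α + z_β) · √((σ₁²+σ₂²)/n)
  = (1.282 + 1.036) · √(450/641)
  = 2.318 · √0.70203
  = 2.318 · 0.8379
  = 1.9422

Minimum detectable difference ≈ 1.94 mmHg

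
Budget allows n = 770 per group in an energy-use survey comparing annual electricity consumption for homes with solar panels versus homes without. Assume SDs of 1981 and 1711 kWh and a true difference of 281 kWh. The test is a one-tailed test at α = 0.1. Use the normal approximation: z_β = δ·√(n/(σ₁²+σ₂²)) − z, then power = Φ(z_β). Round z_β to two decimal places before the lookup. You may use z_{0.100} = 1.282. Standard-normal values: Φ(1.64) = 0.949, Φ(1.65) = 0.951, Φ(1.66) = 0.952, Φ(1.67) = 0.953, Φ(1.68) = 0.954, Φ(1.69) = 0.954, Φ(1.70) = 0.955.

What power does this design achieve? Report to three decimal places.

z_β = δ·√(n/(σ₁²+σ₂²)) − z_α
    = 281 · √(770/6851882) − 1.282
    = 281 · 0.01060 − 1.282
    = 2.9788 − 1.282 = 1.6968 → 1.70
Power = Φ(1.70) = 0.955.

Power ≈ 0.955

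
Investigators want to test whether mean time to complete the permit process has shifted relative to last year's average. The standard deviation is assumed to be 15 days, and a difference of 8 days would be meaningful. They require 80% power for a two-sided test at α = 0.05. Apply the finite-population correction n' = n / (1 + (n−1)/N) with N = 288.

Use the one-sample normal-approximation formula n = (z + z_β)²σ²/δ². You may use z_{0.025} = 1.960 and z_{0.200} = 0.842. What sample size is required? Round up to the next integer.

n = 26

n = (z_{α/2} + z_β)² · σ² / δ²
  = (1.960 + 0.842)² · 15² / 8²
  = 7.8512 · 225 / 64
  = 27.60
Finite-population correction (N = 288): 27.60 / (1 + (27.60 − 1)/288) = 25.27.
Round up → n = 26.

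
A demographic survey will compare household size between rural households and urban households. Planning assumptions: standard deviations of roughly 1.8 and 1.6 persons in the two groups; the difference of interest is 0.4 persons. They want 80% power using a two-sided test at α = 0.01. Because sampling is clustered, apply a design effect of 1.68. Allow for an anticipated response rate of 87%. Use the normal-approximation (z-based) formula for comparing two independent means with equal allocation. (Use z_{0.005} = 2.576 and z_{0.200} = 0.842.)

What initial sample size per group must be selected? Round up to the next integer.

n = (z_{α/2} + z_β)² · (σ₁² + σ₂²) / δ²
  = (2.576 + 0.842)² · (1.8² + 1.6² = 5.8) / 0.4²
  = 11.6827 · 5.8 / 0.16
  = 423.50
Design effect: 1.68 × 423.50 = 711.48.
Adjust for 87% response: 711.48 / 0.87 = 817.79.
Round up → n = 818 per group.

n = 818 per group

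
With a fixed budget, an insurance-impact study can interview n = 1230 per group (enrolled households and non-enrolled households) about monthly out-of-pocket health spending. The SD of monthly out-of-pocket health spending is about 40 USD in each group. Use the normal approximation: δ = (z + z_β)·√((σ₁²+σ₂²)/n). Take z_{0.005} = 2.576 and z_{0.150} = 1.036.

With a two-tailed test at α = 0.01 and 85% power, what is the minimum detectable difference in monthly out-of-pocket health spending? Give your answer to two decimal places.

Minimum detectable difference ≈ 5.83 USD

δ = (z_{α/2} + z_β) · √((σ₁²+σ₂²)/n)
  = (2.576 + 1.036) · √(3200/1230)
  = 3.612 · √2.6016
  = 3.612 · 1.6130
  = 5.8260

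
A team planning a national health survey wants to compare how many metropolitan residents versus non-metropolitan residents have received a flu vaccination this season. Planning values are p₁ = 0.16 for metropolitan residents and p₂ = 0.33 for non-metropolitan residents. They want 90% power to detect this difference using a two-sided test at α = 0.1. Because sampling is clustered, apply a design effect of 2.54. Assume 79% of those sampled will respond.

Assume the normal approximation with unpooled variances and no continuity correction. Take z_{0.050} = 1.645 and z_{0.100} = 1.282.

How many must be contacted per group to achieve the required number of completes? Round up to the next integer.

n = (z_{α/2} + z_β)² · [p₁(1−p₁) + p₂(1−p₂)] / (p₁ − p₂)²
  = (1.645 + 1.282)² · (0.16·0.84 + 0.33·0.67) / (-0.17)²
  = (2.927)² · (0.1344 + 0.2211) / 0.0289
  = 8.5673 · 0.3555 / 0.0289
  = 105.39
Design effect: 2.54 × 105.39 = 267.68.
Adjust for 79% response: 267.68 / 0.79 = 338.84.
Round up → n = 339 per group.

n = 339 per group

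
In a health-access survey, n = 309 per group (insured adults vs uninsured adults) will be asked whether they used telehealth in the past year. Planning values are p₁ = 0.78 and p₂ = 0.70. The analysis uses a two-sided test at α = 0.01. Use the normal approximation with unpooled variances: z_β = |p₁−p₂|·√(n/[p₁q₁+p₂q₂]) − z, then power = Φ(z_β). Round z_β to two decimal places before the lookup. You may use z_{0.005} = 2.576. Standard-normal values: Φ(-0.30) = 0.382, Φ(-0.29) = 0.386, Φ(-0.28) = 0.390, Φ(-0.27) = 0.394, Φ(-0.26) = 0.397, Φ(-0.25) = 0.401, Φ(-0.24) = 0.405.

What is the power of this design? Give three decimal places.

z_β = |p₁−p₂|·√(n/[p₁q₁+p₂q₂]) − z_{α/2}
    = 0.08 · √(309/0.3816) − 2.576
    = 0.08 · 28.4561 − 2.576
    = 2.2765 − 2.576 = -0.2995 → -0.30
Power = Φ(-0.30) = 0.382.

Power ≈ 0.382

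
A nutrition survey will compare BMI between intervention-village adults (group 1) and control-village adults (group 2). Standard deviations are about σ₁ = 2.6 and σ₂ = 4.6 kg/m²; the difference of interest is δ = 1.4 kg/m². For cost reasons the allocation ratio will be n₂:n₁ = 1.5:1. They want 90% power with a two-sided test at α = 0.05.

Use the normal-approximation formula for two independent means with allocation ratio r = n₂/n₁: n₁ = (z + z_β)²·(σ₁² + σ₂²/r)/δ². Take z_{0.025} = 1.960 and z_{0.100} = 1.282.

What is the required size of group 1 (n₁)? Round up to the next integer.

n₁ = 112

n₁ = (z_{α/2} + z_β)² · (σ₁² + σ₂²/r) / δ²
   = (1.960 + 1.282)² · (2.6² + 4.6²/1.5) / 1.4²
   = 10.5106 · (6.76 + 14.1067) / 1.96
   = 10.5106 · 20.8667 / 1.96
   = 111.90
Round up → n₁ = 112; n₂ = r·n₁ = 1.5 × 112 = 168.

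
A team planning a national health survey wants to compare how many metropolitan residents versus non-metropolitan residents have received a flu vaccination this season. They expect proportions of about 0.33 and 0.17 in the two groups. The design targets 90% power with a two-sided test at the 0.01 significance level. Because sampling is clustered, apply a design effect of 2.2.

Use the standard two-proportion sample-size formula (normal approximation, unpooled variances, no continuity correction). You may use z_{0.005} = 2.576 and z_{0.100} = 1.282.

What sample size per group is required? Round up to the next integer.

n = 464 per group

n = (z_{α/2} + z_β)² · [p₁(1−p₁) + p₂(1−p₂)] / (p₁ − p₂)²
  = (2.576 + 1.282)² · (0.33·0.67 + 0.17·0.83) / (0.16)²
  = (3.858)² · (0.2211 + 0.1411) / 0.0256
  = 14.8842 · 0.3622 / 0.0256
  = 210.59
Design effect: 2.2 × 210.59 = 463.29.
Round up → n = 464 per group.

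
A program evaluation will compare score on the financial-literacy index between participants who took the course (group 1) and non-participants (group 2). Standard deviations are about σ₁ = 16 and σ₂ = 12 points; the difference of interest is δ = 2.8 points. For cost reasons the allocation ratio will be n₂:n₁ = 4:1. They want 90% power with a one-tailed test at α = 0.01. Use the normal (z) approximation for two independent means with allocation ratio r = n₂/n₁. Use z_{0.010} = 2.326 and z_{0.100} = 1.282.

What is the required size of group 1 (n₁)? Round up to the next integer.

n₁ = 485

n₁ = (z_α + z_β)² · (σ₁² + σ₂²/r) / δ²
   = (2.326 + 1.282)² · (16² + 12²/4) / 2.8²
   = 13.0177 · (256 + 36) / 7.84
   = 13.0177 · 292 / 7.84
   = 484.84
Round up → n₁ = 485; n₂ = r·n₁ = 4 × 485 = 1940.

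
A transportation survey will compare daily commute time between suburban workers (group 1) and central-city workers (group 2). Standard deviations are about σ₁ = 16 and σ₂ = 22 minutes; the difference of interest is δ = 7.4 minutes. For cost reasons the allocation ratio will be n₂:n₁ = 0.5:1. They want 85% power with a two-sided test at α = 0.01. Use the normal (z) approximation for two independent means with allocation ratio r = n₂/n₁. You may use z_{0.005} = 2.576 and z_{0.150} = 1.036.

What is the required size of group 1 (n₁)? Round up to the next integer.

n₁ = (z_{α/2} + z_β)² · (σ₁² + σ₂²/r) / δ²
   = (2.576 + 1.036)² · (16² + 22²/0.5) / 7.4²
   = 13.0465 · (256 + 968) / 54.76
   = 13.0465 · 1224 / 54.76
   = 291.62
Round up → n₁ = 292; n₂ = r·n₁ = 0.5 × 292 = 146.

n₁ = 292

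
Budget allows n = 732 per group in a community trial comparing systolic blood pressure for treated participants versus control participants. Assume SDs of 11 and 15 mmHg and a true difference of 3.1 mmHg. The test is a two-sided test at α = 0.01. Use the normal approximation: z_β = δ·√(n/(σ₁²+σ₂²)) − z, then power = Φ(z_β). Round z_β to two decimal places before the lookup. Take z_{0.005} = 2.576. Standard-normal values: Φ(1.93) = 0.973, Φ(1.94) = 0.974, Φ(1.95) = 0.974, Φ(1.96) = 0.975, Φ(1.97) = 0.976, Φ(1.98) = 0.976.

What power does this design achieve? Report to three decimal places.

Power ≈ 0.973

z_β = δ·√(n/(σ₁²+σ₂²)) − z_{α/2}
    = 3.1 · √(732/346) − 2.576
    = 3.1 · 1.45451 − 2.576
    = 4.5090 − 2.576 = 1.9330 → 1.93
Power = Φ(1.93) = 0.973.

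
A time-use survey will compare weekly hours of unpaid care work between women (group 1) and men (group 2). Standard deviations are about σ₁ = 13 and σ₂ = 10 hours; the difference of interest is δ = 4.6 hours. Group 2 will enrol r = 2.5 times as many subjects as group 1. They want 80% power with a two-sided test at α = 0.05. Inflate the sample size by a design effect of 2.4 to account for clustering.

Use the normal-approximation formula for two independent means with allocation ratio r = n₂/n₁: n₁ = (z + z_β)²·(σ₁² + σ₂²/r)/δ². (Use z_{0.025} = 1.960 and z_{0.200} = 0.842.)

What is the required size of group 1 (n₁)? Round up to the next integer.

n₁ = 187

n₁ = (z_{α/2} + z_β)² · (σ₁² + σ₂²/r) / δ²
   = (1.960 + 0.842)² · (13² + 10²/2.5) / 4.6²
   = 7.8512 · (169 + 40) / 21.16
   = 7.8512 · 209 / 21.16
   = 77.55
Design effect: 2.4 × 77.55 = 186.11.
Round up → n₁ = 187; n₂ = r·n₁ = 2.5 × 187 = 468.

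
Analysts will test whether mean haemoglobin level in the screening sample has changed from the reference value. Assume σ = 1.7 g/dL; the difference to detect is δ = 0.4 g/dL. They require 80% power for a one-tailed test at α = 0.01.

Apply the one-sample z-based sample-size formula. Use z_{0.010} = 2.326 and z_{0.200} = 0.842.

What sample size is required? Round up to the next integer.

n = 182

n = (z_α + z_β)² · σ² / δ²
  = (2.326 + 0.842)² · 1.7² / 0.4²
  = 10.0362 · 2.89 / 0.16
  = 181.28
Round up → n = 182.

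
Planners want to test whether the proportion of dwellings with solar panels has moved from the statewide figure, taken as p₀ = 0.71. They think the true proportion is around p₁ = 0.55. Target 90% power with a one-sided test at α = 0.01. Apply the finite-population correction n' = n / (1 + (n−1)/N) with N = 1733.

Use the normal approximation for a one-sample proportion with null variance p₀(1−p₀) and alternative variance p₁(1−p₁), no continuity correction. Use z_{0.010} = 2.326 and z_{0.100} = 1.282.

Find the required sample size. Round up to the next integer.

n = [z_α·√(p₀q₀) + z_β·√(p₁q₁)]² / (p₁ − p₀)²
  = [2.326·√(0.71·0.29) + 1.282·√(0.55·0.45)]² / (-0.16)²
  = [2.326·0.4538 + 1.282·0.4975]² / 0.0256
  = [1.6932]² / 0.0256
  = 111.99
Finite-population correction (N = 1733): 111.99 / (1 + (111.99 − 1)/1733) = 105.25.
Round up → n = 106.

n = 106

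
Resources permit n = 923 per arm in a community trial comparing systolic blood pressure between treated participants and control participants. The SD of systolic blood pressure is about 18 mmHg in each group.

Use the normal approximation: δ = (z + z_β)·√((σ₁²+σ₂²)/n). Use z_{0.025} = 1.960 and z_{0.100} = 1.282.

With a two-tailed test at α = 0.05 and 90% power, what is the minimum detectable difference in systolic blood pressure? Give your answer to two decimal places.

Minimum detectable difference ≈ 2.72 mmHg

δ = (z_{α/2} + z_β) · √((σ₁²+σ₂²)/n)
  = (1.960 + 1.282) · √(648/923)
  = 3.242 · √0.70206
  = 3.242 · 0.8379
  = 2.7164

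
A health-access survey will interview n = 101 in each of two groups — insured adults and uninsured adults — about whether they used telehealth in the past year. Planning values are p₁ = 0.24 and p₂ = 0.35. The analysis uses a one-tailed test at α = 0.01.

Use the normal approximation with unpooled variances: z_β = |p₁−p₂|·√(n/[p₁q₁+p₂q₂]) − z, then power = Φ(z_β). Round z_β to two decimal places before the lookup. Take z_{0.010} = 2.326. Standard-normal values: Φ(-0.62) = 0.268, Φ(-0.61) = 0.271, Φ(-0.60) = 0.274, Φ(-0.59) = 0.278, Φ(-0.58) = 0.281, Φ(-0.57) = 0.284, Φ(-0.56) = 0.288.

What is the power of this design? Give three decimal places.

z_β = |p₁−p₂|·√(n/[p₁q₁+p₂q₂]) − z_α
    = 0.11 · √(101/0.4099) − 2.326
    = 0.11 · 15.6972 − 2.326
    = 1.7267 − 2.326 = -0.5993 → -0.60
Power = Φ(-0.60) = 0.274.

Power ≈ 0.274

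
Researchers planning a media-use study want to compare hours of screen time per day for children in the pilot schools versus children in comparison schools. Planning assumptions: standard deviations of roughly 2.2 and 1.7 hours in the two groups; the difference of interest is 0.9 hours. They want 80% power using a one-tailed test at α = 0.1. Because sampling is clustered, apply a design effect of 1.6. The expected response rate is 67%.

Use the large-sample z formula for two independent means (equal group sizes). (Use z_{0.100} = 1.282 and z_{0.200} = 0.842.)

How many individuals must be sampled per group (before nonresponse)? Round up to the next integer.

n = 103 per group

n = (z_α + z_β)² · (σ₁² + σ₂²) / δ²
  = (1.282 + 0.842)² · (2.2² + 1.7² = 7.73) / 0.9²
  = 4.5114 · 7.73 / 0.81
  = 43.05
Design effect: 1.6 × 43.05 = 68.88.
Adjust for 67% response: 68.88 / 0.67 = 102.81.
Round up → n = 103 per group.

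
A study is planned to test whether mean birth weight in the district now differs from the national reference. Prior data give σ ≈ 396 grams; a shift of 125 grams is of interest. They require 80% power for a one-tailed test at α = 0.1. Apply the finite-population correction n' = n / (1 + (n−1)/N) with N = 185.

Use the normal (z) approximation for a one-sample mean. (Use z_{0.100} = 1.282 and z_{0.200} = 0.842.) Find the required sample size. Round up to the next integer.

n = 37

n = (z_α + z_β)² · σ² / δ²
  = (1.282 + 0.842)² · 396² / 125²
  = 4.5114 · 156816 / 15625
  = 45.28
Finite-population correction (N = 185): 45.28 / (1 + (45.28 − 1)/185) = 36.53.
Round up → n = 37.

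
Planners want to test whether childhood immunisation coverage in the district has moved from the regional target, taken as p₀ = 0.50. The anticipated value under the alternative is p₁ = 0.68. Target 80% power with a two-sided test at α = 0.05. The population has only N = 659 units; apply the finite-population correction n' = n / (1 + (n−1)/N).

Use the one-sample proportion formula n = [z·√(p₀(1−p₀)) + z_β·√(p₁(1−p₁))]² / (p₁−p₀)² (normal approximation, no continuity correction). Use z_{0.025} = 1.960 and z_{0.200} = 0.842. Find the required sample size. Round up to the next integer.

n = [z_{α/2}·√(p₀q₀) + z_β·√(p₁q₁)]² / (p₁ − p₀)²
  = [1.960·√(0.50·0.50) + 0.842·√(0.68·0.32)]² / (0.18)²
  = [1.960·0.5000 + 0.842·0.4665]² / 0.0324
  = [1.3728]² / 0.0324
  = 58.16
Finite-population correction (N = 659): 58.16 / (1 + (58.16 − 1)/659) = 53.52.
Round up → n = 54.

n = 54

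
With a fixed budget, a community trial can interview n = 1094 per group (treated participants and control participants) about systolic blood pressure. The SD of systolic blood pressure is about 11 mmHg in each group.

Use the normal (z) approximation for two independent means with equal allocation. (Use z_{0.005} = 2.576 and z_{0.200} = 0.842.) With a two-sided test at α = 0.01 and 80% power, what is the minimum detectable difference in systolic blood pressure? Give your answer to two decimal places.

Minimum detectable difference ≈ 1.61 mmHg

δ = (z_{α/2} + z_β) · √((σ₁²+σ₂²)/n)
  = (2.576 + 0.842) · √(242/1094)
  = 3.418 · √0.22121
  = 3.418 · 0.4703
  = 1.6076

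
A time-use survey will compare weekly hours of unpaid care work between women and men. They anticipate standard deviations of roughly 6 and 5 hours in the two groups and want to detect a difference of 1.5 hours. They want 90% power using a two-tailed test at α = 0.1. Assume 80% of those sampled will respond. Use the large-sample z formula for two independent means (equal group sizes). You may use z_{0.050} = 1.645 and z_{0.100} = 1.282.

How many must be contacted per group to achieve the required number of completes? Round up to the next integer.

n = (z_{α/2} + z_β)² · (σ₁² + σ₂²) / δ²
  = (1.645 + 1.282)² · (6² + 5² = 61) / 1.5²
  = 8.5673 · 61 / 2.25
  = 232.27
Adjust for 80% response: 232.27 / 0.80 = 290.34.
Round up → n = 291 per group.

n = 291 per group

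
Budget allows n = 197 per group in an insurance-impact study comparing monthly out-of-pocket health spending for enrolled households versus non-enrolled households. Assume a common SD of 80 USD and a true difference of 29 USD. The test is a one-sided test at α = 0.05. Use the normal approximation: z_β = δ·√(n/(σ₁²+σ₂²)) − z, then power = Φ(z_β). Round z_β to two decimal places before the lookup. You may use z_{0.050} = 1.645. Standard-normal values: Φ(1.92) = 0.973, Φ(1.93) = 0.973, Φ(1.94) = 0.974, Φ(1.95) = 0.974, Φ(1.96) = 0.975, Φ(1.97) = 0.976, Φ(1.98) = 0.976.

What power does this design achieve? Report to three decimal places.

z_β = δ·√(n/(σ₁²+σ₂²)) − z_α
    = 29 · √(197/12800) − 1.645
    = 29 · 0.12406 − 1.645
    = 3.5977 − 1.645 = 1.9527 → 1.95
Power = Φ(1.95) = 0.974.

Power ≈ 0.974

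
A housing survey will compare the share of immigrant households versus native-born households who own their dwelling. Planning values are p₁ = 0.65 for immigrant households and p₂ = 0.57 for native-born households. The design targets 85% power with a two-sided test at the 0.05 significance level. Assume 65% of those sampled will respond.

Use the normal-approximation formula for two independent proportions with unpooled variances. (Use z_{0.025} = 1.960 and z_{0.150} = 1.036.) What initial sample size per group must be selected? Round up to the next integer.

n = (z_{α/2} + z_β)² · [p₁(1−p₁) + p₂(1−p₂)] / (p₁ − p₂)²
  = (1.960 + 1.036)² · (0.65·0.35 + 0.57·0.43) / (0.08)²
  = (2.996)² · (0.2275 + 0.2451) / 0.0064
  = 8.9760 · 0.4726 / 0.0064
  = 662.82
Adjust for 65% response: 662.82 / 0.65 = 1019.73.
Round up → n = 1020 per group.

n = 1020 per group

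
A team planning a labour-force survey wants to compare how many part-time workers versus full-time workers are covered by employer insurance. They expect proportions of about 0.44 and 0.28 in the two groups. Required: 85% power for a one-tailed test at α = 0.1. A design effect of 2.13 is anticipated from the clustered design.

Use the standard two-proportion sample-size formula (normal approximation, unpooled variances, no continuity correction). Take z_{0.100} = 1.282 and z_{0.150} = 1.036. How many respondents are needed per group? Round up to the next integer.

n = (z_α + z_β)² · [p₁(1−p₁) + p₂(1−p₂)] / (p₁ − p₂)²
  = (1.282 + 1.036)² · (0.44·0.56 + 0.28·0.72) / (0.16)²
  = (2.318)² · (0.2464 + 0.2016) / 0.0256
  = 5.3731 · 0.4480 / 0.0256
  = 94.03
Design effect: 2.13 × 94.03 = 200.28.
Round up → n = 201 per group.

n = 201 per group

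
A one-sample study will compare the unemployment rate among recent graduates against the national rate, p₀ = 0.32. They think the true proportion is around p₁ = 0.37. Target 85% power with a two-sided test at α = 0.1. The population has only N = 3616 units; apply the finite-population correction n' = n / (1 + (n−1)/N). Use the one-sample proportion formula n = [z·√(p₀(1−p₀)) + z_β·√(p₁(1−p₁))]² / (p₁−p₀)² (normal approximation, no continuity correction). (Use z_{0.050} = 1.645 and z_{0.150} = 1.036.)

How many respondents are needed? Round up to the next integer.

n = [z_{α/2}·√(p₀q₀) + z_β·√(p₁q₁)]² / (p₁ − p₀)²
  = [1.645·√(0.32·0.68) + 1.036·√(0.37·0.63)]² / (0.05)²
  = [1.645·0.4665 + 1.036·0.4828]² / 0.0025
  = [1.2675]² / 0.0025
  = 642.66
Finite-population correction (N = 3616): 642.66 / (1 + (642.66 − 1)/3616) = 545.81.
Round up → n = 546.

n = 546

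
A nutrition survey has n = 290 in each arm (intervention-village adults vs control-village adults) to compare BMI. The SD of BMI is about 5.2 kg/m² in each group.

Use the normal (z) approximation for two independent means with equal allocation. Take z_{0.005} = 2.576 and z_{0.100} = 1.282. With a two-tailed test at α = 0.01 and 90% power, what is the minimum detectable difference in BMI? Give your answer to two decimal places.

δ = (z_{α/2} + z_β) · √((σ₁²+σ₂²)/n)
  = (2.576 + 1.282) · √(54.08/290)
  = 3.858 · √0.18648
  = 3.858 · 0.4318
  = 1.6660

Minimum detectable difference ≈ 1.67 kg/m²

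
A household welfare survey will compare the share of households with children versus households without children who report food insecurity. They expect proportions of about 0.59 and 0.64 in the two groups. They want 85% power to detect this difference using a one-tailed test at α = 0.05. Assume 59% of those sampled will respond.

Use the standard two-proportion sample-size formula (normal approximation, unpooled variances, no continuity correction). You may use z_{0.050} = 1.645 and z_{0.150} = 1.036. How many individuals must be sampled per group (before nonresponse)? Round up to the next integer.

n = 2302 per group

n = (z_α + z_β)² · [p₁(1−p₁) + p₂(1−p₂)] / (p₁ − p₂)²
  = (1.645 + 1.036)² · (0.59·0.41 + 0.64·0.36) / (-0.05)²
  = (2.681)² · (0.2419 + 0.2304) / 0.0025
  = 7.1878 · 0.4723 / 0.0025
  = 1357.91
Adjust for 59% response: 1357.91 / 0.59 = 2301.55.
Round up → n = 2302 per group.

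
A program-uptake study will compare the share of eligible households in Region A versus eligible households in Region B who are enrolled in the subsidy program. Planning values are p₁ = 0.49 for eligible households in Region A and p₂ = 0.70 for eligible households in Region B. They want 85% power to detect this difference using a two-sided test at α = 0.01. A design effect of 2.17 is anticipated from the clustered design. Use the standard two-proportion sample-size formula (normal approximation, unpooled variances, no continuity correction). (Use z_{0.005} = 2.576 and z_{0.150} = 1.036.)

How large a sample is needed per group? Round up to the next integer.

n = 296 per group

n = (z_{α/2} + z_β)² · [p₁(1−p₁) + p₂(1−p₂)] / (p₁ − p₂)²
  = (2.576 + 1.036)² · (0.49·0.51 + 0.70·0.30) / (-0.21)²
  = (3.612)² · (0.2499 + 0.2100) / 0.0441
  = 13.0465 · 0.4599 / 0.0441
  = 136.06
Design effect: 2.17 × 136.06 = 295.24.
Round up → n = 296 per group.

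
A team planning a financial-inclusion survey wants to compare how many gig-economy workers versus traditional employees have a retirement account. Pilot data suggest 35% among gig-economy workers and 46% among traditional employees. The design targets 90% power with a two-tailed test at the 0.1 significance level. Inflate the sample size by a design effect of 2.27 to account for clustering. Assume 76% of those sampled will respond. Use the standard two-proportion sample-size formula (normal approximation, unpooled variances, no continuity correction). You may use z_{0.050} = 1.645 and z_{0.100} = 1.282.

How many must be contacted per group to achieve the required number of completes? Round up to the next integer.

n = 1007 per group

n = (z_{α/2} + z_β)² · [p₁(1−p₁) + p₂(1−p₂)] / (p₁ − p₂)²
  = (1.645 + 1.282)² · (0.35·0.65 + 0.46·0.54) / (-0.11)²
  = (2.927)² · (0.2275 + 0.2484) / 0.0121
  = 8.5673 · 0.4759 / 0.0121
  = 336.96
Design effect: 2.27 × 336.96 = 764.89.
Adjust for 76% response: 764.89 / 0.76 = 1006.44.
Round up → n = 1007 per group.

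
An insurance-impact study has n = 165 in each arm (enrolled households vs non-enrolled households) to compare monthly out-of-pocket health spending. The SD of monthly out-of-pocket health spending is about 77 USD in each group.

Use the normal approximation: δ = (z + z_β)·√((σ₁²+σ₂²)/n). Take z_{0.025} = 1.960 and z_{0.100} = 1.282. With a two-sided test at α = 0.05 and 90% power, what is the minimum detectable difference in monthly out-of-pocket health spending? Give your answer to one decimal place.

δ = (z_{α/2} + z_β) · √((σ₁²+σ₂²)/n)
  = (1.960 + 1.282) · √(11858/165)
  = 3.242 · √71.8667
  = 3.242 · 8.4774
  = 27.4838

Minimum detectable difference ≈ 27.5 USD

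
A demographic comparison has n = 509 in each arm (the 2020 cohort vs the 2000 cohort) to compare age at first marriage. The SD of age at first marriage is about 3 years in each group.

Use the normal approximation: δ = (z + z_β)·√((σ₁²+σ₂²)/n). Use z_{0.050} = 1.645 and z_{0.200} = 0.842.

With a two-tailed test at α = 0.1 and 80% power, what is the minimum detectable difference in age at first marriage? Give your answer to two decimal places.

Minimum detectable difference ≈ 0.47 years

δ = (z_{α/2} + z_β) · √((σ₁²+σ₂²)/n)
  = (1.645 + 0.842) · √(18/509)
  = 2.487 · √0.03536
  = 2.487 · 0.1881
  = 0.4677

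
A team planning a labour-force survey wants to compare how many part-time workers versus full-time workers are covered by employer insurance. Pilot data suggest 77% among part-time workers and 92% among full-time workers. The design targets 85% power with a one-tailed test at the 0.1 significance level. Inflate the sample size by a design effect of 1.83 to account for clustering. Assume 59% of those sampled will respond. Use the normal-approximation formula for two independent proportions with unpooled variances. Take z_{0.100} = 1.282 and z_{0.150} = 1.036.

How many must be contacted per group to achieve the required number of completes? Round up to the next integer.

n = 186 per group

n = (z_α + z_β)² · [p₁(1−p₁) + p₂(1−p₂)] / (p₁ − p₂)²
  = (1.282 + 1.036)² · (0.77·0.23 + 0.92·0.08) / (-0.15)²
  = (2.318)² · (0.1771 + 0.0736) / 0.0225
  = 5.3731 · 0.2507 / 0.0225
  = 59.87
Design effect: 1.83 × 59.87 = 109.56.
Adjust for 59% response: 109.56 / 0.59 = 185.69.
Round up → n = 186 per group.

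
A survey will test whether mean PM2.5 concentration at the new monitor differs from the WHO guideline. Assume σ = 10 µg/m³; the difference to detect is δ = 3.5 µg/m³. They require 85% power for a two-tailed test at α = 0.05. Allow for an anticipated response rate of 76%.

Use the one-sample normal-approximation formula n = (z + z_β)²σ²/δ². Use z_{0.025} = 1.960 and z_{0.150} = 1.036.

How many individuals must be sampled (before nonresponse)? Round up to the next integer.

n = 97

n = (z_{α/2} + z_β)² · σ² / δ²
  = (1.960 + 1.036)² · 10² / 3.5²
  = 8.9760 · 100 / 12.25
  = 73.27
Adjust for 76% response: 73.27 / 0.76 = 96.41.
Round up → n = 97.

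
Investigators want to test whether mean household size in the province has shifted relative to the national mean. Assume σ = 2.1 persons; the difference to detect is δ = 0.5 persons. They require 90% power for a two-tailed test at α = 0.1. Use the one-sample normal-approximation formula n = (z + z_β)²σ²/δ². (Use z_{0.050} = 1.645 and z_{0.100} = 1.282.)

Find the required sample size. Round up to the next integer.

n = (z_{α/2} + z_β)² · σ² / δ²
  = (1.645 + 1.282)² · 2.1² / 0.5²
  = 8.5673 · 4.41 / 0.25
  = 151.13
Round up → n = 152.

n = 152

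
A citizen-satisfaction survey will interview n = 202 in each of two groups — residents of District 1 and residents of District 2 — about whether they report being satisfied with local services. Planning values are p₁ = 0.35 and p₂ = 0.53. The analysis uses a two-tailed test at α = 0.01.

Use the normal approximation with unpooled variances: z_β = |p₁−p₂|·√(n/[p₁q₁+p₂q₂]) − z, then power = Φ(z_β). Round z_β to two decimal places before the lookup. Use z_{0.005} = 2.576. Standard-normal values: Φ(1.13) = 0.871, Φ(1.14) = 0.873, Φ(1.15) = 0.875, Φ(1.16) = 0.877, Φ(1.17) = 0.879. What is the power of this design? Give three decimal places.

Power ≈ 0.871

z_β = |p₁−p₂|·√(n/[p₁q₁+p₂q₂]) − z_{α/2}
    = 0.18 · √(202/0.4766) − 2.576
    = 0.18 · 20.5873 − 2.576
    = 3.7057 − 2.576 = 1.1297 → 1.13
Power = Φ(1.13) = 0.871.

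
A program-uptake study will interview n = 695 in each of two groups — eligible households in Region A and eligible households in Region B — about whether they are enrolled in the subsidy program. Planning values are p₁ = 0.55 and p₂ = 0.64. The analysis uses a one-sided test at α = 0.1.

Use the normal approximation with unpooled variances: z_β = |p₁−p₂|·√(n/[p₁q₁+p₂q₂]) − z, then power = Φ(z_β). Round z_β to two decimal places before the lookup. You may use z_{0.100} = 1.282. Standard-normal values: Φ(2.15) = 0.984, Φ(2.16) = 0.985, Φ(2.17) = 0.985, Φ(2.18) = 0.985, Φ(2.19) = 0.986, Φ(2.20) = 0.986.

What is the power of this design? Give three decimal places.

Power ≈ 0.984

z_β = |p₁−p₂|·√(n/[p₁q₁+p₂q₂]) − z_α
    = 0.09 · √(695/0.4779) − 1.282
    = 0.09 · 38.1350 − 1.282
    = 3.4322 − 1.282 = 2.1502 → 2.15
Power = Φ(2.15) = 0.984.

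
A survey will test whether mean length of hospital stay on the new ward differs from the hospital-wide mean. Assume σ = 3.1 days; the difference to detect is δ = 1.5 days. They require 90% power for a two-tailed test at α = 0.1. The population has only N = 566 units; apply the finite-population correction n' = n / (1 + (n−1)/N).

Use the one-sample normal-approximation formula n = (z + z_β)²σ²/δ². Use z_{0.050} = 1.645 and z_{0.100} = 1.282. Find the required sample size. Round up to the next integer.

n = 35

n = (z_{α/2} + z_β)² · σ² / δ²
  = (1.645 + 1.282)² · 3.1² / 1.5²
  = 8.5673 · 9.61 / 2.25
  = 36.59
Finite-population correction (N = 566): 36.59 / (1 + (36.59 − 1)/566) = 34.43.
Round up → n = 35.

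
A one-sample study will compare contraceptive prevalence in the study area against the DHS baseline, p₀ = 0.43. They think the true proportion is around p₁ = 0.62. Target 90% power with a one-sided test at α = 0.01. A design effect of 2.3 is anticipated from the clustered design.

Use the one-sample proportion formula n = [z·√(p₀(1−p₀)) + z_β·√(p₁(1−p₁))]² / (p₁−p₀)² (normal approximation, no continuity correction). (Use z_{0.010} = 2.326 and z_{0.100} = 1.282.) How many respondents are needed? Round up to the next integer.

n = 201

n = [z_α·√(p₀q₀) + z_β·√(p₁q₁)]² / (p₁ − p₀)²
  = [2.326·√(0.43·0.57) + 1.282·√(0.62·0.38)]² / (0.19)²
  = [2.326·0.4951 + 1.282·0.4854]² / 0.0361
  = [1.7738]² / 0.0361
  = 87.16
Design effect: 2.3 × 87.16 = 200.46.
Round up → n = 201.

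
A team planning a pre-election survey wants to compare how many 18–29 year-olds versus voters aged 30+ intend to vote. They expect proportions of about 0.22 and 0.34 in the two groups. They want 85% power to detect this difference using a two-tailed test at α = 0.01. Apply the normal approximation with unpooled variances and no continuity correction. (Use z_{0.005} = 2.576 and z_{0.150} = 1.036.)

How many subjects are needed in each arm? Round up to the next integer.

n = 359 per group

n = (z_{α/2} + z_β)² · [p₁(1−p₁) + p₂(1−p₂)] / (p₁ − p₂)²
  = (2.576 + 1.036)² · (0.22·0.78 + 0.34·0.66) / (-0.12)²
  = (3.612)² · (0.1716 + 0.2244) / 0.0144
  = 13.0465 · 0.3960 / 0.0144
  = 358.78
Round up → n = 359 per group.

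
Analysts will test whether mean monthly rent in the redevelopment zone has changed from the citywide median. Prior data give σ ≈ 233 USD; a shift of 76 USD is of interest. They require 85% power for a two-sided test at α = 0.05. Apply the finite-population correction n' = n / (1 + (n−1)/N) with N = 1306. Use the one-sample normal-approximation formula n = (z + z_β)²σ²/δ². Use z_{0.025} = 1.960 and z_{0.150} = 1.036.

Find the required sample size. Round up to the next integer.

n = 80

n = (z_{α/2} + z_β)² · σ² / δ²
  = (1.960 + 1.036)² · 233² / 76²
  = 8.9760 · 54289 / 5776
  = 84.37
Finite-population correction (N = 1306): 84.37 / (1 + (84.37 − 1)/1306) = 79.30.
Round up → n = 80.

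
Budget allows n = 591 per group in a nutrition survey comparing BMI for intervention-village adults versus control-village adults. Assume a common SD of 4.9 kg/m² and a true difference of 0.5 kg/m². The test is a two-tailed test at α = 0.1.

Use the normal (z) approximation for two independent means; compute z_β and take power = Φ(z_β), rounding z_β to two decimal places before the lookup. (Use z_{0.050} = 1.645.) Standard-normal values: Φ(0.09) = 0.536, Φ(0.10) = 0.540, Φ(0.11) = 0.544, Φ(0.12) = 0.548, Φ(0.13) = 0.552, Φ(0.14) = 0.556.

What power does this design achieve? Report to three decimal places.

Power ≈ 0.544

z_β = δ·√(n/(σ₁²+σ₂²)) − z_{α/2}
    = 0.5 · √(591/48.02) − 1.645
    = 0.5 · 3.50819 − 1.645
    = 1.7541 − 1.645 = 0.1091 → 0.11
Power = Φ(0.11) = 0.544.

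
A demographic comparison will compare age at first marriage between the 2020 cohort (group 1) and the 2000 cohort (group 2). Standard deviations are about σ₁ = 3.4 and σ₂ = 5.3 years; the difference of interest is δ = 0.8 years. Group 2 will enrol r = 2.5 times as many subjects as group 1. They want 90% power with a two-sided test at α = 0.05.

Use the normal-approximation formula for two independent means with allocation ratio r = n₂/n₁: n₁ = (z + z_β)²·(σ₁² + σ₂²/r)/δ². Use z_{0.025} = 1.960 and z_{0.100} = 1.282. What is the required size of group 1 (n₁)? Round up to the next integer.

n₁ = (z_{α/2} + z_β)² · (σ₁² + σ₂²/r) / δ²
   = (1.960 + 1.282)² · (3.4² + 5.3²/2.5) / 0.8²
   = 10.5106 · (11.56 + 11.236) / 0.64
   = 10.5106 · 22.796 / 0.64
   = 374.37
Round up → n₁ = 375; n₂ = r·n₁ = 2.5 × 375 = 938.

n₁ = 375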